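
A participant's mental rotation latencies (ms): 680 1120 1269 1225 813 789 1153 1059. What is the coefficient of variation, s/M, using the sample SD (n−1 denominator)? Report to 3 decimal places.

n = 8, Σ = 8108, M = 1013.5000
Σ(x−M)² = 344708.000; s = √(344708.000/7) = 221.9099
CV = 221.9099 / 1013.5000 = 0.21895

0.219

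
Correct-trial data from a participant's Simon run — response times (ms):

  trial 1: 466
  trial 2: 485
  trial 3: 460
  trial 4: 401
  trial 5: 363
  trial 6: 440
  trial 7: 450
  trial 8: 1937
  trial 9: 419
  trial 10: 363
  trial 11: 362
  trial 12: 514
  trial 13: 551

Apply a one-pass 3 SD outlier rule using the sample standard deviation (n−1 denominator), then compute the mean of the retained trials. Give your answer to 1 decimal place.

439.5 ms

n = 13, ΣRT = 7211, M = 554.692
Σ(x−M)² = 2110904.77; s = √(2110904.77/12) = 419.415
Cutoffs: 554.692 ± 3·419.415 → [-703.6, 1812.9]
Outside: 1937 → excluded.
Retained (n=12): Σ = 5274, mean = 5274/12 = 439.500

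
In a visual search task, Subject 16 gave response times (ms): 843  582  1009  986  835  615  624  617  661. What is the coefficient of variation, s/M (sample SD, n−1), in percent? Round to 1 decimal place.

22.4%

n = 9, Σ = 6772, M = 752.4444
Σ(x−M)² = 226532.222; s = √(226532.222/8) = 168.2752
CV = 168.2752 / 752.4444 = 0.22364 = 22.364%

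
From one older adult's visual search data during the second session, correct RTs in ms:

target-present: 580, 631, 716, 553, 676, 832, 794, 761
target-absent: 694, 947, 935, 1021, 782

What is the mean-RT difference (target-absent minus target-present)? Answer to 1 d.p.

M(target-present) = 5543/8 = 692.875
M(target-absent) = 4379/5 = 875.800
Difference = 875.800 − 692.875 = 182.925 ms

182.9 ms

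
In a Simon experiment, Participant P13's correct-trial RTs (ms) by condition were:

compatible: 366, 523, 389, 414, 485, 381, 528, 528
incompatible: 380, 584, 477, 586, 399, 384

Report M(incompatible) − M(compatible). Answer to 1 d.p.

M(compatible) = 3614/8 = 451.750
M(incompatible) = 2810/6 = 468.333
Difference = 468.333 − 451.750 = 16.583 ms

16.6 ms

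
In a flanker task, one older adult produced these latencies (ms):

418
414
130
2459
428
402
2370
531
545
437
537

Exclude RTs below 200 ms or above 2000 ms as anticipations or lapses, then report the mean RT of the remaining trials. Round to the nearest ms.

464 ms

Excluded: 130, 2370, 2459
Retained (n=8): Σ = 3712
Mean = 3712/8 = 464.0000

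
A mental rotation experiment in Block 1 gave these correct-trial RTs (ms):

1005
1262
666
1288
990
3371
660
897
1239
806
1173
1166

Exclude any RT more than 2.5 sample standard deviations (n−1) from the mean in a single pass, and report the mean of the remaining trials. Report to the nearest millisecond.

1014 ms

n = 12, ΣRT = 14523, M = 1210.250
Σ(x−M)² = 5632900.25; s = √(5632900.25/11) = 715.599
Cutoffs: 1210.250 ± 2.5·715.599 → [-578.7, 2999.2]
Outside: 3371 → excluded.
Retained (n=11): Σ = 11152, mean = 11152/11 = 1013.818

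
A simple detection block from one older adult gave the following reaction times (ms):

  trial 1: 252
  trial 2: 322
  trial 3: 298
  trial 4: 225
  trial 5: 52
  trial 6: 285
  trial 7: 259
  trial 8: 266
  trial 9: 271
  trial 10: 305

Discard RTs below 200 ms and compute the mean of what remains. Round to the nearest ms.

Excluded: 52
Retained (n=9): Σ = 2483
Mean = 2483/9 = 275.8889

276 ms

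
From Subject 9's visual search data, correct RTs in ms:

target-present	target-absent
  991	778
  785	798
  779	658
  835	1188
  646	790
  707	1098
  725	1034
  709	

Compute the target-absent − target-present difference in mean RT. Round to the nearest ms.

134 ms

M(target-present) = 6177/8 = 772.125
M(target-absent) = 6344/7 = 906.286
Difference = 906.286 − 772.125 = 134.161 ms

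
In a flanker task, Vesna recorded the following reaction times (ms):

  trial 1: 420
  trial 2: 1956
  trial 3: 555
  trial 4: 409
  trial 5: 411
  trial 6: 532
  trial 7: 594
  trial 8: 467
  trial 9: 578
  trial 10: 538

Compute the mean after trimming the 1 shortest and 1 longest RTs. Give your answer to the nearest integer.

512 ms

Sorted: 409, 411, 420, 467, 532, 538, 555, 578, 594, 1956
Drop lowest 1 (409) and highest 1 (1956)
Remaining (n=8): Σ = 4095, mean = 4095/8 = 511.875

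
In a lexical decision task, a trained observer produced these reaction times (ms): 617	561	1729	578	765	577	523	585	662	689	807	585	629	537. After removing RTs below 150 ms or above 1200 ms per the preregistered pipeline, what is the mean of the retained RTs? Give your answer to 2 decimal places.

Excluded: 1729
Retained (n=13): Σ = 8115
Mean = 8115/13 = 624.2308

624.23 ms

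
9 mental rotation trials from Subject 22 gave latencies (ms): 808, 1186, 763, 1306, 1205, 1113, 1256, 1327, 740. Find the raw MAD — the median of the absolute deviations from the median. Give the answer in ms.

Sorted: 740, 763, 808, 1113, 1186, 1205, 1256, 1306, 1327 → median = 1186
|x − 1186|: 378, 0, 423, 120, 19, 73, 70, 141, 446
Sorted deviations: 0, 19, 70, 73, 120, 141, 378, 423, 446 → MAD = 120

120 ms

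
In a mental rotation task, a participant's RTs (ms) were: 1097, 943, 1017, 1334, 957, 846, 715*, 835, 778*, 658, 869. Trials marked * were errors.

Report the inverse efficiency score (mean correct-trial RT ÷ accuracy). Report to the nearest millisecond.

1162 ms

Correct trials (n=9): 1097, 943, 1017, 1334, 957, 846, 835, 658, 869
Mean correct RT = 8556/9 = 950.6667 ms
Proportion correct = 9/11
IES = 950.6667 / (9/11) = 1161.926 ms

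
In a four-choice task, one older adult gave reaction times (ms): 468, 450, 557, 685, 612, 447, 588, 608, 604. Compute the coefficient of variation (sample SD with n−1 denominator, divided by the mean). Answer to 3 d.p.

0.151

n = 9, Σ = 5019, M = 557.6667
Σ(x−M)² = 56646.000; s = √(56646.000/8) = 84.1472
CV = 84.1472 / 557.6667 = 0.15089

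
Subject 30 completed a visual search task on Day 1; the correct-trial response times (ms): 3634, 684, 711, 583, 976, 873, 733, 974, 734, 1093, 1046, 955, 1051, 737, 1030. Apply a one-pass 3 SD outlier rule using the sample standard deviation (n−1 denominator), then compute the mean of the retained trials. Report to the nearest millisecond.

870 ms

n = 15, ΣRT = 15814, M = 1054.267
Σ(x−M)² = 7495934.93; s = √(7495934.93/14) = 731.727
Cutoffs: 1054.267 ± 3·731.727 → [-1140.9, 3249.4]
Outside: 3634 → excluded.
Retained (n=14): Σ = 12180, mean = 12180/14 = 870.000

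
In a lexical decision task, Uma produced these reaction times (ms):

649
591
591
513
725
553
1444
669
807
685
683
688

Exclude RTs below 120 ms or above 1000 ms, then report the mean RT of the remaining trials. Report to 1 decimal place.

650.4 ms

Excluded: 1444
Retained (n=11): Σ = 7154
Mean = 7154/11 = 650.3636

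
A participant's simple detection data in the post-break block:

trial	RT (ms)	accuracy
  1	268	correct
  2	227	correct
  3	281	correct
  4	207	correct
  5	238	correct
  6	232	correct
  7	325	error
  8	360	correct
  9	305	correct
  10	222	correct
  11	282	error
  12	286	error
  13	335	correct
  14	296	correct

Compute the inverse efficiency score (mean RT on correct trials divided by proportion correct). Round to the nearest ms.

Correct trials (n=11): 268, 227, 281, 207, 238, 232, 360, 305, 222, 335, 296
Mean correct RT = 2971/11 = 270.0909 ms
Proportion correct = 11/14
IES = 270.0909 / (11/14) = 343.752 ms

344 ms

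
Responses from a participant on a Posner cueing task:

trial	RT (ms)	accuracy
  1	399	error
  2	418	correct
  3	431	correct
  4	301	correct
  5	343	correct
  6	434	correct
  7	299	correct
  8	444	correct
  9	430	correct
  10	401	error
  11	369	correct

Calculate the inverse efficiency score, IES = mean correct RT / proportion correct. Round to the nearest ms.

Correct trials (n=9): 418, 431, 301, 343, 434, 299, 444, 430, 369
Mean correct RT = 3469/9 = 385.4444 ms
Proportion correct = 9/11
IES = 385.4444 / (9/11) = 471.099 ms

471 ms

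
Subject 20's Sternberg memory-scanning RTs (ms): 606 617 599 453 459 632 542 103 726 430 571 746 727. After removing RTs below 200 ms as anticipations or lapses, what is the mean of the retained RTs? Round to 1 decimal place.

592.3 ms

Excluded: 103
Retained (n=12): Σ = 7108
Mean = 7108/12 = 592.3333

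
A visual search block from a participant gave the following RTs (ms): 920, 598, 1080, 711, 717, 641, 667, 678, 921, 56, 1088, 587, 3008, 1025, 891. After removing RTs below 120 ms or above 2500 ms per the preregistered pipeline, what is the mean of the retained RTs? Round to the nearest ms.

Excluded: 56, 3008
Retained (n=13): Σ = 10524
Mean = 10524/13 = 809.5385

810 ms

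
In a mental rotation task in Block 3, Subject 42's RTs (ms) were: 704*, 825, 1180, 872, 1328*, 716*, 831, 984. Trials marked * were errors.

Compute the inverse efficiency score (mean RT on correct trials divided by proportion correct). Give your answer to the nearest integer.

1501 ms

Correct trials (n=5): 825, 1180, 872, 831, 984
Mean correct RT = 4692/5 = 938.4000 ms
Proportion correct = 5/8
IES = 938.4000 / (5/8) = 1501.440 ms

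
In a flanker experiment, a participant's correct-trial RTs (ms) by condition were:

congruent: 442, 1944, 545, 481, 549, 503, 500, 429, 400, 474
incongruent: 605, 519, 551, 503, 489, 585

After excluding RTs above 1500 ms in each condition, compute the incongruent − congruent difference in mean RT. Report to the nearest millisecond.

62 ms

congruent: exclude 1944
M(congruent) = 4323/9 = 480.333
M(incongruent) = 3252/6 = 542.000
Difference = 542.000 − 480.333 = 61.667 ms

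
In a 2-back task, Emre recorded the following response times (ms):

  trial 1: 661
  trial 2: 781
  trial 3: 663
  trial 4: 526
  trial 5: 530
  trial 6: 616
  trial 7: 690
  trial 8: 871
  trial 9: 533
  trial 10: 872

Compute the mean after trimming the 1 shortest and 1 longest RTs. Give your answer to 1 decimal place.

668.1 ms

Sorted: 526, 530, 533, 616, 661, 663, 690, 781, 871, 872
Drop lowest 1 (526) and highest 1 (872)
Remaining (n=8): Σ = 5345, mean = 5345/8 = 668.125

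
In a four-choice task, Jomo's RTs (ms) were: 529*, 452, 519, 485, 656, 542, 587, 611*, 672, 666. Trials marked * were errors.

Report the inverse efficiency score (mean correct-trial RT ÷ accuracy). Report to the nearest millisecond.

Correct trials (n=8): 452, 519, 485, 656, 542, 587, 672, 666
Mean correct RT = 4579/8 = 572.3750 ms
Proportion correct = 8/10
IES = 572.3750 / (8/10) = 715.469 ms

715 ms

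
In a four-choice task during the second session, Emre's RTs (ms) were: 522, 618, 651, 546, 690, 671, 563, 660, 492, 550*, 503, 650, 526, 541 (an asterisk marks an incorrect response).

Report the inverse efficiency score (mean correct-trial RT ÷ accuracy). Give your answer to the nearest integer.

632 ms

Correct trials (n=13): 522, 618, 651, 546, 690, 671, 563, 660, 492, 503, 650, 526, 541
Mean correct RT = 7633/13 = 587.1538 ms
Proportion correct = 13/14
IES = 587.1538 / (13/14) = 632.320 ms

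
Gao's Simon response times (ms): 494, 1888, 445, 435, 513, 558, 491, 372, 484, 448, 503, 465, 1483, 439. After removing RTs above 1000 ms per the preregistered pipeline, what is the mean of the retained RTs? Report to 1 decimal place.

Excluded: 1483, 1888
Retained (n=12): Σ = 5647
Mean = 5647/12 = 470.5833

470.6 ms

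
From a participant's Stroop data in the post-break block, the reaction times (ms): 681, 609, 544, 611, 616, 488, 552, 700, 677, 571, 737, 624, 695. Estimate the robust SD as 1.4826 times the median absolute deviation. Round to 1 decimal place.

Sorted: 488, 544, 552, 571, 609, 611, 616, 624, 677, 681, 695, 700, 737 → median = 616
|x − 616| sorted: 0, 5, 7, 8, 45, 61, 64, 65, 72, 79, 84, 121, 128 → MAD = 64
Robust SD ≈ 1.4826 × 64 = 94.886

94.9 ms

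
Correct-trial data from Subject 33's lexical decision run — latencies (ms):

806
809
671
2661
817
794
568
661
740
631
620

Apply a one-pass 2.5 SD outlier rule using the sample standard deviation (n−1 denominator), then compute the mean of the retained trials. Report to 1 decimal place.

n = 11, ΣRT = 9778, M = 888.909
Σ(x−M)² = 3531156.91; s = √(3531156.91/10) = 594.235
Cutoffs: 888.909 ± 2.5·594.235 → [-596.7, 2374.5]
Outside: 2661 → excluded.
Retained (n=10): Σ = 7117, mean = 7117/10 = 711.700

711.7 ms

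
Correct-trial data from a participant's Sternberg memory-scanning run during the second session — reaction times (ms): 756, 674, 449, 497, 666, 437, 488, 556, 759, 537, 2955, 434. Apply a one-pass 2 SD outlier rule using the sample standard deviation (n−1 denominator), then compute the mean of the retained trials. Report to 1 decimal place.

n = 12, ΣRT = 9208, M = 767.333
Σ(x−M)² = 5375452.67; s = √(5375452.67/11) = 699.055
Cutoffs: 767.333 ± 2·699.055 → [-630.8, 2165.4]
Outside: 2955 → excluded.
Retained (n=11): Σ = 6253, mean = 6253/11 = 568.455

568.5 ms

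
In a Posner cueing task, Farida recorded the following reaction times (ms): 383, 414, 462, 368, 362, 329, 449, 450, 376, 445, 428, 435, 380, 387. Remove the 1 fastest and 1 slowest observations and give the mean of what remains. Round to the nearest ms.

Sorted: 329, 362, 368, 376, 380, 383, 387, 414, 428, 435, 445, 449, 450, 462
Drop lowest 1 (329) and highest 1 (462)
Remaining (n=12): Σ = 4877, mean = 4877/12 = 406.417

406 ms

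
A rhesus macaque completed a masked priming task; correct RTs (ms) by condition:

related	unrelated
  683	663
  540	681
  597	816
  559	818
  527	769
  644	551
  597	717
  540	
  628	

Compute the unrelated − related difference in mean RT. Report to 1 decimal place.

125.9 ms

M(related) = 5315/9 = 590.556
M(unrelated) = 5015/7 = 716.429
Difference = 716.429 − 590.556 = 125.873 ms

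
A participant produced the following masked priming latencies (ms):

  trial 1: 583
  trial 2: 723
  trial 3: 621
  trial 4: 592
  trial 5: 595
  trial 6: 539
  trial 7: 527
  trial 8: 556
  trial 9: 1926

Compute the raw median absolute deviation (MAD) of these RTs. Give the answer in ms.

Sorted: 527, 539, 556, 583, 592, 595, 621, 723, 1926 → median = 592
|x − 592|: 9, 131, 29, 0, 3, 53, 65, 36, 1334
Sorted deviations: 0, 3, 9, 29, 36, 53, 65, 131, 1334 → MAD = 36

36 ms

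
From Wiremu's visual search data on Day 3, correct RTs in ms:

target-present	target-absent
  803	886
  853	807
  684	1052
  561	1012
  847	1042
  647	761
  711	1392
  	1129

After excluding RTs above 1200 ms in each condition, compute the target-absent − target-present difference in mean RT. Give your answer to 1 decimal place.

target-absent: exclude 1392
M(target-present) = 5106/7 = 729.429
M(target-absent) = 6689/7 = 955.571
Difference = 955.571 − 729.429 = 226.143 ms

226.1 ms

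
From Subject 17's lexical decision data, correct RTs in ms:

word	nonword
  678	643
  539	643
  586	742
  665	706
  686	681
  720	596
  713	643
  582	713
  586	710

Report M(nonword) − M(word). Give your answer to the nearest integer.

36 ms

M(word) = 5755/9 = 639.444
M(nonword) = 6077/9 = 675.222
Difference = 675.222 − 639.444 = 35.778 ms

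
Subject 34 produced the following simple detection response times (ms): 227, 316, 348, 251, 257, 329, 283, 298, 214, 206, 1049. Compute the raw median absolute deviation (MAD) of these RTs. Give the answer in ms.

46 ms

Sorted: 206, 214, 227, 251, 257, 283, 298, 316, 329, 348, 1049 → median = 283
|x − 283|: 56, 33, 65, 32, 26, 46, 0, 15, 69, 77, 766
Sorted deviations: 0, 15, 26, 32, 33, 46, 56, 65, 69, 77, 766 → MAD = 46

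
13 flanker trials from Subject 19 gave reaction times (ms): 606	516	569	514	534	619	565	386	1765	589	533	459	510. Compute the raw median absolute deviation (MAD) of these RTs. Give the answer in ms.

35 ms

Sorted: 386, 459, 510, 514, 516, 533, 534, 565, 569, 589, 606, 619, 1765 → median = 534
|x − 534|: 72, 18, 35, 20, 0, 85, 31, 148, 1231, 55, 1, 75, 24
Sorted deviations: 0, 1, 18, 20, 24, 31, 35, 55, 72, 75, 85, 148, 1231 → MAD = 35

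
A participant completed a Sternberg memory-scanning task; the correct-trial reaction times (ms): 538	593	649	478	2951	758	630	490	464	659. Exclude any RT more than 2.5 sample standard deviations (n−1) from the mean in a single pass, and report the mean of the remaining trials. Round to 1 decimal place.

584.3 ms

n = 10, ΣRT = 8210, M = 821.000
Σ(x−M)² = 5119910.00; s = √(5119910.00/9) = 754.241
Cutoffs: 821.000 ± 2.5·754.241 → [-1064.6, 2706.6]
Outside: 2951 → excluded.
Retained (n=9): Σ = 5259, mean = 5259/9 = 584.333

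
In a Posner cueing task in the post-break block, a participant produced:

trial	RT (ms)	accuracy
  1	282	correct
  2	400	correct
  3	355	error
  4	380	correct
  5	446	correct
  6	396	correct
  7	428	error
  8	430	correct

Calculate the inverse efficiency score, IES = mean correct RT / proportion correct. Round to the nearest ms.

519 ms

Correct trials (n=6): 282, 400, 380, 446, 396, 430
Mean correct RT = 2334/6 = 389.0000 ms
Proportion correct = 6/8
IES = 389.0000 / (6/8) = 518.667 ms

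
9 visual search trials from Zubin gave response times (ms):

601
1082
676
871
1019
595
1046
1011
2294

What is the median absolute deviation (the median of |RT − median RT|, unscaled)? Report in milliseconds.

Sorted: 595, 601, 676, 871, 1011, 1019, 1046, 1082, 2294 → median = 1011
|x − 1011|: 410, 71, 335, 140, 8, 416, 35, 0, 1283
Sorted deviations: 0, 8, 35, 71, 140, 335, 410, 416, 1283 → MAD = 140

140 ms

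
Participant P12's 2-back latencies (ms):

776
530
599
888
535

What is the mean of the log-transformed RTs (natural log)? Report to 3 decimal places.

ln(RT): 6.6542, 6.2729, 6.3953, 6.7890, 6.2823
Σ ln(RT) = 32.3935
Mean = 32.3935/5 = 6.47871

6.479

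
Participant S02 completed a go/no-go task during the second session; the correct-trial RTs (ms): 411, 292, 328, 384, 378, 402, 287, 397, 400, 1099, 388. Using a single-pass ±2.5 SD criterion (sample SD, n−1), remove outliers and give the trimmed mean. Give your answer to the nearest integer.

367 ms

n = 11, ΣRT = 4766, M = 433.273
Σ(x−M)² = 507058.18; s = √(507058.18/10) = 225.180
Cutoffs: 433.273 ± 2.5·225.180 → [-129.7, 996.2]
Outside: 1099 → excluded.
Retained (n=10): Σ = 3667, mean = 3667/10 = 366.700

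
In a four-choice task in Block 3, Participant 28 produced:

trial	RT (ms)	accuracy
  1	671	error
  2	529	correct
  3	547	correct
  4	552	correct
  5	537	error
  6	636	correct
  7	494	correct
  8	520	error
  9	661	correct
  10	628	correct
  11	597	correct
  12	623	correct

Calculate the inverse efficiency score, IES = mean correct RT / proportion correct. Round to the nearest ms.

780 ms

Correct trials (n=9): 529, 547, 552, 636, 494, 661, 628, 597, 623
Mean correct RT = 5267/9 = 585.2222 ms
Proportion correct = 9/12
IES = 585.2222 / (9/12) = 780.296 ms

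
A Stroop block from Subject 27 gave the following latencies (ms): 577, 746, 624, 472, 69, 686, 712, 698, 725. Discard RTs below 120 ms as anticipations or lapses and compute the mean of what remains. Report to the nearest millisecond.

655 ms

Excluded: 69
Retained (n=8): Σ = 5240
Mean = 5240/8 = 655.0000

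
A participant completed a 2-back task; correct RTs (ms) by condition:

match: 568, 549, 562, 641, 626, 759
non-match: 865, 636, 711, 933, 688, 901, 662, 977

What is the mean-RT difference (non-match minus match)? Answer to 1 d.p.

179.1 ms

M(match) = 3705/6 = 617.500
M(non-match) = 6373/8 = 796.625
Difference = 796.625 − 617.500 = 179.125 ms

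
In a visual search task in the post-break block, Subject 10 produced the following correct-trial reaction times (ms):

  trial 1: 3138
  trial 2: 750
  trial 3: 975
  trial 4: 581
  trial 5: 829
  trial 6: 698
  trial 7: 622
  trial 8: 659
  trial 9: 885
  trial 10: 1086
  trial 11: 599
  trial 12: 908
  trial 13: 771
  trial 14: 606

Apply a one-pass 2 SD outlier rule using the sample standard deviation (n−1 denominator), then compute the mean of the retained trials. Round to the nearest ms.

767 ms

n = 14, ΣRT = 13107, M = 936.214
Σ(x−M)² = 5529942.36; s = √(5529942.36/13) = 652.212
Cutoffs: 936.214 ± 2·652.212 → [-368.2, 2240.6]
Outside: 3138 → excluded.
Retained (n=13): Σ = 9969, mean = 9969/13 = 766.846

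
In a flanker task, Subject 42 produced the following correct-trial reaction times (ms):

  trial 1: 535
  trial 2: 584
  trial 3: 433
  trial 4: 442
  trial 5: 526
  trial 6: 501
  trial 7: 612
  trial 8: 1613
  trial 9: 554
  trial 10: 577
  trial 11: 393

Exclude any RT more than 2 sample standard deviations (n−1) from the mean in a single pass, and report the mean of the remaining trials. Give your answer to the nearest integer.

516 ms

n = 11, ΣRT = 6770, M = 615.455
Σ(x−M)² = 1141790.73; s = √(1141790.73/10) = 337.904
Cutoffs: 615.455 ± 2·337.904 → [-60.4, 1291.3]
Outside: 1613 → excluded.
Retained (n=10): Σ = 5157, mean = 5157/10 = 515.700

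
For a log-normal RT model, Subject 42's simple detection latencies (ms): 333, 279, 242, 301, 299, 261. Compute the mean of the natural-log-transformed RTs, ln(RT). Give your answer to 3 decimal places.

5.650

ln(RT): 5.8081, 5.6312, 5.4889, 5.7071, 5.7004, 5.5645
Σ ln(RT) = 33.9004
Mean = 33.9004/6 = 5.65006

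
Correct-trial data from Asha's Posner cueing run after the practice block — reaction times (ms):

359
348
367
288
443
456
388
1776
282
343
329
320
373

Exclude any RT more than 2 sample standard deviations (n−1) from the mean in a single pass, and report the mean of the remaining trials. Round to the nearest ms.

358 ms

n = 13, ΣRT = 6072, M = 467.077
Σ(x−M)² = 1887374.92; s = √(1887374.92/12) = 396.587
Cutoffs: 467.077 ± 2·396.587 → [-326.1, 1260.3]
Outside: 1776 → excluded.
Retained (n=12): Σ = 4296, mean = 4296/12 = 358.000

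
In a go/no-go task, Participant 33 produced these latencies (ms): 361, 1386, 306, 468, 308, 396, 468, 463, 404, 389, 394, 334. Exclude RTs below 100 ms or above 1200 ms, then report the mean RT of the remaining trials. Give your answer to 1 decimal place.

390.1 ms

Excluded: 1386
Retained (n=11): Σ = 4291
Mean = 4291/11 = 390.0909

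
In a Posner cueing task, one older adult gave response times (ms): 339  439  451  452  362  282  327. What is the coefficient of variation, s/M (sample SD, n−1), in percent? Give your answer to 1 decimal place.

n = 7, Σ = 2652, M = 378.8571
Σ(x−M)² = 28114.857; s = √(28114.857/6) = 68.4530
CV = 68.4530 / 378.8571 = 0.18068 = 18.068%

18.1%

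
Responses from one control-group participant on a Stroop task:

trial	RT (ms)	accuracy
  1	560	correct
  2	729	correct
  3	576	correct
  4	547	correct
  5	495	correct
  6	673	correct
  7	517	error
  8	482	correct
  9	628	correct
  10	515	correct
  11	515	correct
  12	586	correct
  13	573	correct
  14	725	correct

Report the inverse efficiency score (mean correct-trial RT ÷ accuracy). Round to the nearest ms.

630 ms

Correct trials (n=13): 560, 729, 576, 547, 495, 673, 482, 628, 515, 515, 586, 573, 725
Mean correct RT = 7604/13 = 584.9231 ms
Proportion correct = 13/14
IES = 584.9231 / (13/14) = 629.917 ms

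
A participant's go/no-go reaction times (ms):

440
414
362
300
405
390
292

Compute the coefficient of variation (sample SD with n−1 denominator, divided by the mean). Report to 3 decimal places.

n = 7, Σ = 2603, M = 371.8571
Σ(x−M)² = 19484.857; s = √(19484.857/6) = 56.9866
CV = 56.9866 / 371.8571 = 0.15325

0.153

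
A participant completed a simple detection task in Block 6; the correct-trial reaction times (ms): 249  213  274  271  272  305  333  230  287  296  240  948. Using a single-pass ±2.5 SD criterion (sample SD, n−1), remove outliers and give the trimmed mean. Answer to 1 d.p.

n = 12, ΣRT = 3918, M = 326.500
Σ(x−M)² = 433747.00; s = √(433747.00/11) = 198.574
Cutoffs: 326.500 ± 2.5·198.574 → [-169.9, 822.9]
Outside: 948 → excluded.
Retained (n=11): Σ = 2970, mean = 2970/11 = 270.000

270.0 ms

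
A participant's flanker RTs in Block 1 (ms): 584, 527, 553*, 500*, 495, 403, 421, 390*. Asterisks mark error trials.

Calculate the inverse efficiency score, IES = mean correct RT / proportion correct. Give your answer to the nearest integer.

Correct trials (n=5): 584, 527, 495, 403, 421
Mean correct RT = 2430/5 = 486.0000 ms
Proportion correct = 5/8
IES = 486.0000 / (5/8) = 777.600 ms

778 ms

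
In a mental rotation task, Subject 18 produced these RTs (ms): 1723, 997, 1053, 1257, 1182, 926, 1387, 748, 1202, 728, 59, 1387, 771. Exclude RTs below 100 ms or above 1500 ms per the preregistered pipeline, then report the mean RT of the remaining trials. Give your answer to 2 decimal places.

Excluded: 59, 1723
Retained (n=11): Σ = 11638
Mean = 11638/11 = 1058.0000

1058.00 ms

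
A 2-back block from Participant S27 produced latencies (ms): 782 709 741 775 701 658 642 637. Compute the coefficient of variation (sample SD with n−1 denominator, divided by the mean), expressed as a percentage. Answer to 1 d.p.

n = 8, Σ = 5645, M = 705.6250
Σ(x−M)² = 22955.875; s = √(22955.875/7) = 57.2661
CV = 57.2661 / 705.6250 = 0.08116 = 8.116%

8.1%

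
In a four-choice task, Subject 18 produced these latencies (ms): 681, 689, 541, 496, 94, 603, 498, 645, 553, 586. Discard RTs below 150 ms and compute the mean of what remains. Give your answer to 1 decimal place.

Excluded: 94
Retained (n=9): Σ = 5292
Mean = 5292/9 = 588.0000

588.0 ms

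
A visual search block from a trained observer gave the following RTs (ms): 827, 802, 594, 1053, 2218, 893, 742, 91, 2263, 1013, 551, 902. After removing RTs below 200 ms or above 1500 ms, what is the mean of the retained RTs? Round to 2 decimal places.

Excluded: 91, 2218, 2263
Retained (n=9): Σ = 7377
Mean = 7377/9 = 819.6667

819.67 ms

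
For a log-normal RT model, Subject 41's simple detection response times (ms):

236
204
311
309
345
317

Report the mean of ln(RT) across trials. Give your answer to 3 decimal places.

ln(RT): 5.4638, 5.3181, 5.7398, 5.7333, 5.8435, 5.7589
Σ ln(RT) = 33.8575
Mean = 33.8575/6 = 5.64292

5.643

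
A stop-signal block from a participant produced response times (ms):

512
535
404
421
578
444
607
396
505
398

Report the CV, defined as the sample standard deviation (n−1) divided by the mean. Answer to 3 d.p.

0.162

n = 10, Σ = 4800, M = 480.0000
Σ(x−M)² = 54740.000; s = √(54740.000/9) = 77.9886
CV = 77.9886 / 480.0000 = 0.16248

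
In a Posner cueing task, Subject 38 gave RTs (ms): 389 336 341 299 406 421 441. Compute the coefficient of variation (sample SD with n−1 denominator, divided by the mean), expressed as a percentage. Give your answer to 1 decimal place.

13.8%

n = 7, Σ = 2633, M = 376.1429
Σ(x−M)² = 16072.857; s = √(16072.857/6) = 51.7572
CV = 51.7572 / 376.1429 = 0.13760 = 13.760%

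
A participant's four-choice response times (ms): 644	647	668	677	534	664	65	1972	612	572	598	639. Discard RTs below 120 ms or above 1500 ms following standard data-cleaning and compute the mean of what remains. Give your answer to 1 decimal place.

625.5 ms

Excluded: 65, 1972
Retained (n=10): Σ = 6255
Mean = 6255/10 = 625.5000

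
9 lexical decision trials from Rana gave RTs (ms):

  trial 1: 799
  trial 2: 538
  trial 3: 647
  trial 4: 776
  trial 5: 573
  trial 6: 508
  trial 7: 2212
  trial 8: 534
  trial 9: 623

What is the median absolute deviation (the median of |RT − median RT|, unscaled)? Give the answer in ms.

Sorted: 508, 534, 538, 573, 623, 647, 776, 799, 2212 → median = 623
|x − 623|: 176, 85, 24, 153, 50, 115, 1589, 89, 0
Sorted deviations: 0, 24, 50, 85, 89, 115, 153, 176, 1589 → MAD = 89

89 ms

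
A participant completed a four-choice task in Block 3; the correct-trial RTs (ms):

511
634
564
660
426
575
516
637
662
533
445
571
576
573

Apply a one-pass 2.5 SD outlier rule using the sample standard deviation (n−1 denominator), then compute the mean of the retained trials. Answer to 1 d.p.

563.1 ms

n = 14, ΣRT = 7883, M = 563.071
Σ(x−M)² = 68710.93; s = √(68710.93/13) = 72.701
Cutoffs: 563.071 ± 2.5·72.701 → [381.3, 744.8]
No RTs fall outside the cutoffs; all 14 retained. Mean = 7883/14 = 563.071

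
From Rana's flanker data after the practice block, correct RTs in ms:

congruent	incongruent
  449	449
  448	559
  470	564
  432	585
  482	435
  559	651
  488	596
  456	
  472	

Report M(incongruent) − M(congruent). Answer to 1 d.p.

75.5 ms

M(congruent) = 4256/9 = 472.889
M(incongruent) = 3839/7 = 548.429
Difference = 548.429 − 472.889 = 75.540 ms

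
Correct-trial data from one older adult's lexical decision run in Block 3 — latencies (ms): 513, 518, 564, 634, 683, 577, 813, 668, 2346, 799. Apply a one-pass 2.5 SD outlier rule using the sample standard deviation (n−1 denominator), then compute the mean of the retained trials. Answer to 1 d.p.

641.0 ms

n = 10, ΣRT = 8115, M = 811.500
Σ(x−M)² = 2714950.50; s = √(2714950.50/9) = 549.237
Cutoffs: 811.500 ± 2.5·549.237 → [-561.6, 2184.6]
Outside: 2346 → excluded.
Retained (n=9): Σ = 5769, mean = 5769/9 = 641.000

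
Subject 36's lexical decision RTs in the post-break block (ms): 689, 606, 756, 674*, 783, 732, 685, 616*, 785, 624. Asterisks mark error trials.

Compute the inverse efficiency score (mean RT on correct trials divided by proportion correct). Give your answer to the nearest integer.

884 ms

Correct trials (n=8): 689, 606, 756, 783, 732, 685, 785, 624
Mean correct RT = 5660/8 = 707.5000 ms
Proportion correct = 8/10
IES = 707.5000 / (8/10) = 884.375 ms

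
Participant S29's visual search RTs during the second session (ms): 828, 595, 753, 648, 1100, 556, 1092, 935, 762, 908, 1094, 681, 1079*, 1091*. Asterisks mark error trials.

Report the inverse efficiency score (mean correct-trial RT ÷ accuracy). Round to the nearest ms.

Correct trials (n=12): 828, 595, 753, 648, 1100, 556, 1092, 935, 762, 908, 1094, 681
Mean correct RT = 9952/12 = 829.3333 ms
Proportion correct = 12/14
IES = 829.3333 / (12/14) = 967.556 ms

968 ms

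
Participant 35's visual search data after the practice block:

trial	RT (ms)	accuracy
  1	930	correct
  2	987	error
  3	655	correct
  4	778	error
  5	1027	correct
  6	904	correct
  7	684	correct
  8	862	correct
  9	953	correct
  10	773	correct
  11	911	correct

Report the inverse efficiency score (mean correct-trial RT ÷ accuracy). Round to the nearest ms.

1046 ms

Correct trials (n=9): 930, 655, 1027, 904, 684, 862, 953, 773, 911
Mean correct RT = 7699/9 = 855.4444 ms
Proportion correct = 9/11
IES = 855.4444 / (9/11) = 1045.543 ms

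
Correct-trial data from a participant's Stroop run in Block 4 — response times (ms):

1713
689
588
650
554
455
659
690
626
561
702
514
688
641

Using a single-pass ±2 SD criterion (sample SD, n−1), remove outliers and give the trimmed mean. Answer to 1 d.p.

616.7 ms

n = 14, ΣRT = 9730, M = 695.000
Σ(x−M)² = 1187128.00; s = √(1187128.00/13) = 302.188
Cutoffs: 695.000 ± 2·302.188 → [90.6, 1299.4]
Outside: 1713 → excluded.
Retained (n=13): Σ = 8017, mean = 8017/13 = 616.692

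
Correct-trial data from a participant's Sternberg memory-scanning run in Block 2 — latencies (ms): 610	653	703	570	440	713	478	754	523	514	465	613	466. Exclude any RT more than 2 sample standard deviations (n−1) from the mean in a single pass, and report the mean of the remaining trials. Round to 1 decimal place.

577.1 ms

n = 13, ΣRT = 7502, M = 577.077
Σ(x−M)² = 134230.92; s = √(134230.92/12) = 105.763
Cutoffs: 577.077 ± 2·105.763 → [365.5, 788.6]
No RTs fall outside the cutoffs; all 13 retained. Mean = 7502/13 = 577.077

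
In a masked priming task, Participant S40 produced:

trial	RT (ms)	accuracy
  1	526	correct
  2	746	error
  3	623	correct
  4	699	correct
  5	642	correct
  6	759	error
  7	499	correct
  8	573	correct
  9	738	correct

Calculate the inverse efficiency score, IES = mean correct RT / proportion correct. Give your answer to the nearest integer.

Correct trials (n=7): 526, 623, 699, 642, 499, 573, 738
Mean correct RT = 4300/7 = 614.2857 ms
Proportion correct = 7/9
IES = 614.2857 / (7/9) = 789.796 ms

790 ms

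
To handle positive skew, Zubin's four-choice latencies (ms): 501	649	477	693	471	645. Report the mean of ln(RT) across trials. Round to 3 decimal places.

6.337

ln(RT): 6.2166, 6.4754, 6.1675, 6.5410, 6.1549, 6.4693
Σ ln(RT) = 38.0247
Mean = 38.0247/6 = 6.33745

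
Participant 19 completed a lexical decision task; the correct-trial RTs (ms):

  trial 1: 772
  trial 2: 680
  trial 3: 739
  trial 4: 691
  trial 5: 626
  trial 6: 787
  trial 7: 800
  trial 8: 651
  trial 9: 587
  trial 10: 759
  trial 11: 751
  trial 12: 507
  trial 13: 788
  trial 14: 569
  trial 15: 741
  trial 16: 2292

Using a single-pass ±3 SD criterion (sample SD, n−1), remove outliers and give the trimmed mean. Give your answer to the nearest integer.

n = 16, ΣRT = 12740, M = 796.250
Σ(x−M)² = 2501557.00; s = √(2501557.00/15) = 408.375
Cutoffs: 796.250 ± 3·408.375 → [-428.9, 2021.4]
Outside: 2292 → excluded.
Retained (n=15): Σ = 10448, mean = 10448/15 = 696.533

697 ms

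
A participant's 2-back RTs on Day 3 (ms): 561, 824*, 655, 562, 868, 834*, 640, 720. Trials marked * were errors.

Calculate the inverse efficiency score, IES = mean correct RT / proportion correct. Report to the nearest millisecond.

Correct trials (n=6): 561, 655, 562, 868, 640, 720
Mean correct RT = 4006/6 = 667.6667 ms
Proportion correct = 6/8
IES = 667.6667 / (6/8) = 890.222 ms

890 ms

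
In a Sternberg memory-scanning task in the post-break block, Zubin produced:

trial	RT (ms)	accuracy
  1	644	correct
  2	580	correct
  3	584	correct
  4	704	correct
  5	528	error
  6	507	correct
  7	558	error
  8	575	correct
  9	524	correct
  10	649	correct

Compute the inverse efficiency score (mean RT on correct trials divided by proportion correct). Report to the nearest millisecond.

745 ms

Correct trials (n=8): 644, 580, 584, 704, 507, 575, 524, 649
Mean correct RT = 4767/8 = 595.8750 ms
Proportion correct = 8/10
IES = 595.8750 / (8/10) = 744.844 ms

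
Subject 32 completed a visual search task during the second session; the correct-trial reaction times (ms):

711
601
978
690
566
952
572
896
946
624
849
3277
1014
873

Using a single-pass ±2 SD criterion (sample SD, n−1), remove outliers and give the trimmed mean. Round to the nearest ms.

n = 14, ΣRT = 13549, M = 967.786
Σ(x−M)² = 6077584.36; s = √(6077584.36/13) = 683.744
Cutoffs: 967.786 ± 2·683.744 → [-399.7, 2335.3]
Outside: 3277 → excluded.
Retained (n=13): Σ = 10272, mean = 10272/13 = 790.154

790 ms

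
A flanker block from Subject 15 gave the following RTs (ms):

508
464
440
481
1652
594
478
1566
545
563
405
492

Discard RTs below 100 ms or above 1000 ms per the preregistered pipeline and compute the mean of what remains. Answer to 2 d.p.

497.00 ms

Excluded: 1566, 1652
Retained (n=10): Σ = 4970
Mean = 4970/10 = 497.0000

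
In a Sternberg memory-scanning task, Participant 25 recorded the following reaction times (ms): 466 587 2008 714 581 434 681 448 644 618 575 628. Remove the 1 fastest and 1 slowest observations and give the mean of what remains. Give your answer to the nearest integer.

594 ms

Sorted: 434, 448, 466, 575, 581, 587, 618, 628, 644, 681, 714, 2008
Drop lowest 1 (434) and highest 1 (2008)
Remaining (n=10): Σ = 5942, mean = 5942/10 = 594.200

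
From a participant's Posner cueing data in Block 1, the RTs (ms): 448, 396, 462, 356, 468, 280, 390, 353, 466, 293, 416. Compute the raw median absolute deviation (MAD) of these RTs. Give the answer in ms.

52 ms

Sorted: 280, 293, 353, 356, 390, 396, 416, 448, 462, 466, 468 → median = 396
|x − 396|: 52, 0, 66, 40, 72, 116, 6, 43, 70, 103, 20
Sorted deviations: 0, 6, 20, 40, 43, 52, 66, 70, 72, 103, 116 → MAD = 52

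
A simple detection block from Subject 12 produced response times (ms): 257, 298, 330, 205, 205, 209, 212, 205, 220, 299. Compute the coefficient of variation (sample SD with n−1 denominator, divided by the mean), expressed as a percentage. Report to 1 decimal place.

n = 10, Σ = 2440, M = 244.0000
Σ(x−M)² = 20894.000; s = √(20894.000/9) = 48.1825
CV = 48.1825 / 244.0000 = 0.19747 = 19.747%

19.7%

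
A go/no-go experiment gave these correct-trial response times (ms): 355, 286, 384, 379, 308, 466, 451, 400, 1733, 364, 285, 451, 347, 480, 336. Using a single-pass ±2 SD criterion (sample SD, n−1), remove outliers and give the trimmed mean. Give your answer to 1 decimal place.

n = 15, ΣRT = 7025, M = 468.333
Σ(x−M)² = 1768413.33; s = √(1768413.33/14) = 355.409
Cutoffs: 468.333 ± 2·355.409 → [-242.5, 1179.2]
Outside: 1733 → excluded.
Retained (n=14): Σ = 5292, mean = 5292/14 = 378.000

378.0 ms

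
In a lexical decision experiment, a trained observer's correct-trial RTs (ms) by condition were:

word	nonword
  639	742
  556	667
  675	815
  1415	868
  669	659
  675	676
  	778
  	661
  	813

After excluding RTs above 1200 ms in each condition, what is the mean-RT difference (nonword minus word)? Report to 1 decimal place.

99.3 ms

word: exclude 1415
M(word) = 3214/5 = 642.800
M(nonword) = 6679/9 = 742.111
Difference = 742.111 − 642.800 = 99.311 ms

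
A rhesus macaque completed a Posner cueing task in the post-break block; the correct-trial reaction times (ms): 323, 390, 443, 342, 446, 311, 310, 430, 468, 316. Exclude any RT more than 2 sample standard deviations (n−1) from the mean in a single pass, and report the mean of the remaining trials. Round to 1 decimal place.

n = 10, ΣRT = 3779, M = 377.900
Σ(x−M)² = 37074.90; s = √(37074.90/9) = 64.183
Cutoffs: 377.900 ± 2·64.183 → [249.5, 506.3]
No RTs fall outside the cutoffs; all 10 retained. Mean = 3779/10 = 377.900

377.9 ms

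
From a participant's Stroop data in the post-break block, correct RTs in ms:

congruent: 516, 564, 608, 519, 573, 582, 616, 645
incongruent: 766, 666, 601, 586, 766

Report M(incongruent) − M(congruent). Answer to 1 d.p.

99.1 ms

M(congruent) = 4623/8 = 577.875
M(incongruent) = 3385/5 = 677.000
Difference = 677.000 − 577.875 = 99.125 ms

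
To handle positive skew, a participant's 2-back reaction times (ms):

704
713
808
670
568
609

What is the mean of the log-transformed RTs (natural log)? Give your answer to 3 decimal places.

6.514

ln(RT): 6.5568, 6.5695, 6.6946, 6.5073, 6.3421, 6.4118
Σ ln(RT) = 39.0820
Mean = 39.0820/6 = 6.51367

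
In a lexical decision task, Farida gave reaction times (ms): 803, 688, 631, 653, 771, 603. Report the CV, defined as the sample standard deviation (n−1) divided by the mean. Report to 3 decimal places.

0.115

n = 6, Σ = 4149, M = 691.5000
Σ(x−M)² = 31739.500; s = √(31739.500/5) = 79.6737
CV = 79.6737 / 691.5000 = 0.11522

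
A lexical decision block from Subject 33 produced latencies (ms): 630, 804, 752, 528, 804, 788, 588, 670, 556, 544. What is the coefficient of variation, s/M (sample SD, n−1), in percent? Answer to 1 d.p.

16.9%

n = 10, Σ = 6664, M = 666.4000
Σ(x−M)² = 113790.400; s = √(113790.400/9) = 112.4428
CV = 112.4428 / 666.4000 = 0.16873 = 16.873%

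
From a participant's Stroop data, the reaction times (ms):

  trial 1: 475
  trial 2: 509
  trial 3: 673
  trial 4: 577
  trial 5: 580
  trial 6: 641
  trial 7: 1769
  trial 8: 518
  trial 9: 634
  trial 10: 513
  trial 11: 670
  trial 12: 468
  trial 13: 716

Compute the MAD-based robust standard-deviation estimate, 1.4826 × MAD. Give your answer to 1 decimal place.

Sorted: 468, 475, 509, 513, 518, 577, 580, 634, 641, 670, 673, 716, 1769 → median = 580
|x − 580| sorted: 0, 3, 54, 61, 62, 67, 71, 90, 93, 105, 112, 136, 1189 → MAD = 71
Robust SD ≈ 1.4826 × 71 = 105.265

105.3 ms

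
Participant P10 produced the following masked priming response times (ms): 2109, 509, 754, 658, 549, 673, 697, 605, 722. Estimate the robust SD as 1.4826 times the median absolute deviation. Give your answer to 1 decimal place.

Sorted: 509, 549, 605, 658, 673, 697, 722, 754, 2109 → median = 673
|x − 673| sorted: 0, 15, 24, 49, 68, 81, 124, 164, 1436 → MAD = 68
Robust SD ≈ 1.4826 × 68 = 100.817

100.8 ms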